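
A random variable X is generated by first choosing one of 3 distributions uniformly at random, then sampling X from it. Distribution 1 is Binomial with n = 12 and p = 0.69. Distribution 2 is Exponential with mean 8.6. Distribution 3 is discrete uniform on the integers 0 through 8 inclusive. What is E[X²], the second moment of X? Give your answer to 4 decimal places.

80.5706

For each component E[X²] = Var + (mean)², giving 1: 71.1252; 2: 147.92; 3: 22.6667.
Overall E[X²] = 0.333333·71.1252 + 0.333333·147.92 + 0.333333·22.6667 = 80.5706.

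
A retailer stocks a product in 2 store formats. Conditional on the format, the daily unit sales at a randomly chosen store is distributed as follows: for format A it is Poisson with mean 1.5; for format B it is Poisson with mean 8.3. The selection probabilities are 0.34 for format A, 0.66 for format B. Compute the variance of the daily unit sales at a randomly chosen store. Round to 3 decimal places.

16.364

Per component, A: μ=1.5, E[X²]=3.75; B: μ=8.3, E[X²]=77.19.
E[X] = 0.34·1.5 + 0.66·8.3 = 5.988.
E[X²] = 0.34·3.75 + 0.66·77.19 = 52.2204.
Var(X) = E[X²] − (E[X])² = 52.2204 − 35.8561 = 16.3643.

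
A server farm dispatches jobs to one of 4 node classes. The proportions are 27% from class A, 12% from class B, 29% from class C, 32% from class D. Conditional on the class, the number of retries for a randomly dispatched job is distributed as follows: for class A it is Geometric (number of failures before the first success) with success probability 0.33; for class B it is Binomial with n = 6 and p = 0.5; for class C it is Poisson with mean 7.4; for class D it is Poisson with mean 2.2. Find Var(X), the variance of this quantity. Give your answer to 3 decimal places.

Per component, A: μ=2.0303, E[X²]=10.2746; B: μ=3, E[X²]=10.5; C: μ=7.4, E[X²]=62.16; D: μ=2.2, E[X²]=7.04.
E[X] = 0.27·2.0303 + 0.12·3 + 0.29·7.4 + 0.32·2.2 = 3.75818.
E[X²] = 0.27·10.2746 + 0.12·10.5 + 0.29·62.16 + 0.32·7.04 = 24.3133.
Var(X) = E[X²] − (E[X])² = 24.3133 − 14.1239 = 10.1894.

10.189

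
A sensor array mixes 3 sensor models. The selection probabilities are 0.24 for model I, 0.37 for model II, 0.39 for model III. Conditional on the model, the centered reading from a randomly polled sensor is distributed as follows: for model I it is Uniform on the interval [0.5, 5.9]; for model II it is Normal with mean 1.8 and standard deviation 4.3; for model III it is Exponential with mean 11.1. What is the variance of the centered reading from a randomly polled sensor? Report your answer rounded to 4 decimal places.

73.9725

Per component, I: μ=3.2, E[X²]=12.67; II: μ=1.8, E[X²]=21.73; III: μ=11.1, E[X²]=246.42.
E[X] = 0.24·3.2 + 0.37·1.8 + 0.39·11.1 = 5.763.
E[X²] = 0.24·12.67 + 0.37·21.73 + 0.39·246.42 = 107.185.
Var(X) = E[X²] − (E[X])² = 107.185 − 33.2122 = 73.9725.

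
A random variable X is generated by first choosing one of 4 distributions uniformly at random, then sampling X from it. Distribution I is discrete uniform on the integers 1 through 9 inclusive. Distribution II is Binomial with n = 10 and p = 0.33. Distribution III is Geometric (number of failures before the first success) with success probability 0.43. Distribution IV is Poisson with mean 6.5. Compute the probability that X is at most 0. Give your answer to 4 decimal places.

Conditional on each component, P(X ≤ 0): I: 0; II: 0.0182284; III: 0.43; IV: 0.00150344.
By total probability, P(X ≤ 0) = 0.25·0 + 0.25·0.0182284 + 0.25·0.43 + 0.25·0.00150344 = 0.112433.

0.1124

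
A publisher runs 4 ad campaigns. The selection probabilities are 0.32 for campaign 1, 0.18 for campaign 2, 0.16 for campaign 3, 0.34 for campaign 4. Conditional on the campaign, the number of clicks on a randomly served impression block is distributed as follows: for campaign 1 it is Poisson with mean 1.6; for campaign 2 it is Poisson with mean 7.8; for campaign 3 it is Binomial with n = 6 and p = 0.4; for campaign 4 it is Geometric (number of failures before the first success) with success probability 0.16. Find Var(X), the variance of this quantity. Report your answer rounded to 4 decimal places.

18.6787

Per component, 1: μ=1.6, E[X²]=4.16; 2: μ=7.8, E[X²]=68.64; 3: μ=2.4, E[X²]=7.2; 4: μ=5.25, E[X²]=60.375.
E[X] = 0.32·1.6 + 0.18·7.8 + 0.16·2.4 + 0.34·5.25 = 4.085.
E[X²] = 0.32·4.16 + 0.18·68.64 + 0.16·7.2 + 0.34·60.375 = 35.3659.
Var(X) = E[X²] − (E[X])² = 35.3659 − 16.6872 = 18.6787.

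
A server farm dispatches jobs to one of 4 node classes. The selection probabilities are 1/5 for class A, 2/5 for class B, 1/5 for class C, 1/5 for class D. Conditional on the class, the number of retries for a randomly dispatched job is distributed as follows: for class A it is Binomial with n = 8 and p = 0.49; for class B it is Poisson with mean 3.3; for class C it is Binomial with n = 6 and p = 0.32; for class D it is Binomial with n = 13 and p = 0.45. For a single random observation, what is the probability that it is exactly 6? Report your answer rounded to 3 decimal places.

Conditional on each class, P(X = 6): A: 0.100803; B: 0.0661575; C: 0.00107374; D: 0.216936.
By total probability, P(X = 6) = 0.2·0.100803 + 0.4·0.0661575 + 0.2·0.00107374 + 0.2·0.216936 = 0.0902256.

0.090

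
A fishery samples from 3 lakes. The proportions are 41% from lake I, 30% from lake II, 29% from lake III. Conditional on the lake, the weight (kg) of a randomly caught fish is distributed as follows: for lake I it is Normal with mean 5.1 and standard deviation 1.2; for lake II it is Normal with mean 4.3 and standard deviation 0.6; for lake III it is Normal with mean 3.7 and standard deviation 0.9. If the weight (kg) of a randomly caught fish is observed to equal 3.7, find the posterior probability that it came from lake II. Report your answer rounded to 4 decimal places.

Likelihoods f(3.7 | ·): I: 0.168332; II: 0.403285; III: 0.443269.
Posterior ∝ prior × likelihood. Numerator for II: 0.3·0.403285 = 0.120985.
Normalizing constant: 0.41·0.168332 + 0.3·0.403285 + 0.29·0.443269 = 0.31855.
P(II | observation) = 0.120985 / 0.31855 = 0.379801.

0.3798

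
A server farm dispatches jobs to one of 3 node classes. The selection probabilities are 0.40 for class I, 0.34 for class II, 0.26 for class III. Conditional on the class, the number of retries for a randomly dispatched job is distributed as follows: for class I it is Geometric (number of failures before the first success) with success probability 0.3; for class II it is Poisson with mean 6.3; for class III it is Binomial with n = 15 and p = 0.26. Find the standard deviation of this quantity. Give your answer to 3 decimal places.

Per component, I: μ=2.33333, E[X²]=13.2222; II: μ=6.3, E[X²]=45.99; III: μ=3.9, E[X²]=18.096.
E[X] = 0.4·2.33333 + 0.34·6.3 + 0.26·3.9 = 4.08933.
E[X²] = 0.4·13.2222 + 0.34·45.99 + 0.26·18.096 = 25.6304.
Var(X) = E[X²] − (E[X])² = 25.6304 − 16.7226 = 8.9078.
SD(X) = √8.9078 = 2.98459.

2.985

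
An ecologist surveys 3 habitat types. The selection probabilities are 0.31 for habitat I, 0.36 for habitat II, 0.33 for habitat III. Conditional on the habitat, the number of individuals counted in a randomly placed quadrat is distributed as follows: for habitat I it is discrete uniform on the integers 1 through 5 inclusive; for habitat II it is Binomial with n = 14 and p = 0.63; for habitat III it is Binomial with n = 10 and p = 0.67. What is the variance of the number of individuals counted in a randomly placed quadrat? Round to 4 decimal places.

8.2390

Per component, I: μ=3, E[X²]=11; II: μ=8.82, E[X²]=81.0558; III: μ=6.7, E[X²]=47.101.
E[X] = 0.31·3 + 0.36·8.82 + 0.33·6.7 = 6.3162.
E[X²] = 0.31·11 + 0.36·81.0558 + 0.33·47.101 = 48.1334.
Var(X) = E[X²] − (E[X])² = 48.1334 − 39.8944 = 8.23904.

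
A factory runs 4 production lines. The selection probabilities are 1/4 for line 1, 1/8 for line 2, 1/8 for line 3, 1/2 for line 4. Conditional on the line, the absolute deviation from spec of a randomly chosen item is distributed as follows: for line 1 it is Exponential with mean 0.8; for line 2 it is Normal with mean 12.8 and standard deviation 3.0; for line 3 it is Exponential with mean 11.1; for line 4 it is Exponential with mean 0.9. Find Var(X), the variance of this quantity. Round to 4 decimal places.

40.3061

Per component, 1: μ=0.8, E[X²]=1.28; 2: μ=12.8, E[X²]=172.84; 3: μ=11.1, E[X²]=246.42; 4: μ=0.9, E[X²]=1.62.
E[X] = 0.25·0.8 + 0.125·12.8 + 0.125·11.1 + 0.5·0.9 = 3.6375.
E[X²] = 0.25·1.28 + 0.125·172.84 + 0.125·246.42 + 0.5·1.62 = 53.5375.
Var(X) = E[X²] − (E[X])² = 53.5375 − 13.2314 = 40.3061.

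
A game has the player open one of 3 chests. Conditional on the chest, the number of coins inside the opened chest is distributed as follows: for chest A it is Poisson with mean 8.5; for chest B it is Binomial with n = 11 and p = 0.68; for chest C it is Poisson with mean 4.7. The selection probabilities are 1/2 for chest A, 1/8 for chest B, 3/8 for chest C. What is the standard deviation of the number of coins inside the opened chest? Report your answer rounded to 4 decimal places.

Per component, A: μ=8.5, E[X²]=80.75; B: μ=7.48, E[X²]=58.344; C: μ=4.7, E[X²]=26.79.
E[X] = 0.5·8.5 + 0.125·7.48 + 0.375·4.7 = 6.9475.
E[X²] = 0.5·80.75 + 0.125·58.344 + 0.375·26.79 = 57.7142.
Var(X) = E[X²] − (E[X])² = 57.7142 − 48.2678 = 9.44649.
SD(X) = √9.44649 = 3.07351.

3.0735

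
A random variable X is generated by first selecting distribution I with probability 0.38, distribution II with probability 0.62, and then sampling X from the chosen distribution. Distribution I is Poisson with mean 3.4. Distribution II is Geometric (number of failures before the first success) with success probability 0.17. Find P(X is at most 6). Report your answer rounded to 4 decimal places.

Conditional on each component, P(X ≤ 6): I: 0.942147; II: 0.728639.
By total probability, P(X ≤ 6) = 0.38·0.942147 + 0.62·0.728639 = 0.809772.

0.8098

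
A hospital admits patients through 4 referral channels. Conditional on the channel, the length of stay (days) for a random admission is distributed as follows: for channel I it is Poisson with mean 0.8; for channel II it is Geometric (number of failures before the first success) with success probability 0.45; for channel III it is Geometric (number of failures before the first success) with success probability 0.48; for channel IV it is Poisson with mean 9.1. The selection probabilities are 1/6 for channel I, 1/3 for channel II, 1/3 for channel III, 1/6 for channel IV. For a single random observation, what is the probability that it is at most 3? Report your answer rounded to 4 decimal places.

Conditional on each channel, P(X ≤ 3): I: 0.99092; II: 0.908494; III: 0.926884; IV: 0.019776.
By total probability, P(X ≤ 3) = 0.166667·0.99092 + 0.333333·0.908494 + 0.333333·0.926884 + 0.166667·0.019776 = 0.780242.

0.7802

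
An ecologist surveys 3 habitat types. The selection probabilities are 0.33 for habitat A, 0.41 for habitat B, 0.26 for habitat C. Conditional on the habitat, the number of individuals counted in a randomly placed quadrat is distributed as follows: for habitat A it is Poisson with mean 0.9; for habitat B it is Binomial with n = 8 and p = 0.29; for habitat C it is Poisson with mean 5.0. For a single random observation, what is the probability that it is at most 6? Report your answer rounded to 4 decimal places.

Conditional on each habitat, P(X ≤ 6): A: 0.999957; B: 0.99897; C: 0.762183.
By total probability, P(X ≤ 6) = 0.33·0.999957 + 0.41·0.99897 + 0.26·0.762183 = 0.937731.

0.9377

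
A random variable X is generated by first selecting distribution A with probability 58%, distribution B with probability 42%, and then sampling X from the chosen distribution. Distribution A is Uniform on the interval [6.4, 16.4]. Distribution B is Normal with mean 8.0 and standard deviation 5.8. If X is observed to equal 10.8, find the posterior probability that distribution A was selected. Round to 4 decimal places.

Likelihoods f(10.8 | ·): A: 0.1; B: 0.0612174.
Posterior ∝ prior × likelihood. Numerator for A: 0.58·0.1 = 0.058.
Normalizing constant: 0.58·0.1 + 0.42·0.0612174 = 0.0837113.
P(A | observation) = 0.058 / 0.0837113 = 0.692858.

0.6929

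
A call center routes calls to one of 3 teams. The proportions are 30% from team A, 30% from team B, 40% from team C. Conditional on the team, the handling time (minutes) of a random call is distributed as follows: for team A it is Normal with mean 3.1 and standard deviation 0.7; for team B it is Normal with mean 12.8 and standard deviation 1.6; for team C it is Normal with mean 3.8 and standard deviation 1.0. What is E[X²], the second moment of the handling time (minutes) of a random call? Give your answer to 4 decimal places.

59.1260

For each component E[X²] = Var + (mean)², giving A: 10.1; B: 166.4; C: 15.44.
Overall E[X²] = 0.3·10.1 + 0.3·166.4 + 0.4·15.44 = 59.126.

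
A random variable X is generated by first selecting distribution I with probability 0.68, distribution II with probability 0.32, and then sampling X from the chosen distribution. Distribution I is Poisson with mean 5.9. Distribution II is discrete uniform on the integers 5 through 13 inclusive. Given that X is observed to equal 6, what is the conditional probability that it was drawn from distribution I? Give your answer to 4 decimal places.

0.7543

Likelihoods P(X=6 | ·): I: 0.160488; II: 0.111111.
Posterior ∝ prior × likelihood. Numerator for I: 0.68·0.160488 = 0.109132.
Normalizing constant: 0.68·0.160488 + 0.32·0.111111 = 0.144687.
P(I | observation) = 0.109132 / 0.144687 = 0.754259.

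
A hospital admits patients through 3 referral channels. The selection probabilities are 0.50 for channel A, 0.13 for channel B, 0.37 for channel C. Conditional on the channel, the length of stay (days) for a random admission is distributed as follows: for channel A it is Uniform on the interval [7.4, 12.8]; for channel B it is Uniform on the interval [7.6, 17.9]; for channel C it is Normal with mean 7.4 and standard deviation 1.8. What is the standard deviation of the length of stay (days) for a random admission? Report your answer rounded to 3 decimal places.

Per component, A: μ=10.1, E[X²]=104.44; B: μ=12.75, E[X²]=171.403; C: μ=7.4, E[X²]=58.
E[X] = 0.5·10.1 + 0.13·12.75 + 0.37·7.4 = 9.4455.
E[X²] = 0.5·104.44 + 0.13·171.403 + 0.37·58 = 95.9624.
Var(X) = E[X²] − (E[X])² = 95.9624 − 89.2175 = 6.74496.
SD(X) = √6.74496 = 2.59711.

2.597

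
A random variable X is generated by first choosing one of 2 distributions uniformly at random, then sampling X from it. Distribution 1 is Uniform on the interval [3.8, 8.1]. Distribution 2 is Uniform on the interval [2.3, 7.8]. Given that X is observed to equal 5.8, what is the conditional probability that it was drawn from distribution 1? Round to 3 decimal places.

Likelihoods f(5.8 | ·): 1: 0.232558; 2: 0.181818.
Posterior ∝ prior × likelihood. Numerator for 1: 0.5·0.232558 = 0.116279.
Normalizing constant: 0.5·0.232558 + 0.5·0.181818 = 0.207188.
P(1 | observation) = 0.116279 / 0.207188 = 0.561224.

0.561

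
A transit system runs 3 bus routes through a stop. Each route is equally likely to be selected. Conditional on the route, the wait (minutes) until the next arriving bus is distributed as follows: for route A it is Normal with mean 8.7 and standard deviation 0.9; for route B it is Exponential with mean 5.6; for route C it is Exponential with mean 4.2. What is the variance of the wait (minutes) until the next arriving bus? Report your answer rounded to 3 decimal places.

20.139

Per component, A: μ=8.7, E[X²]=76.5; B: μ=5.6, E[X²]=62.72; C: μ=4.2, E[X²]=35.28.
E[X] = 0.333333·8.7 + 0.333333·5.6 + 0.333333·4.2 = 6.16667.
E[X²] = 0.333333·76.5 + 0.333333·62.72 + 0.333333·35.28 = 58.1667.
Var(X) = E[X²] − (E[X])² = 58.1667 − 38.0278 = 20.1389.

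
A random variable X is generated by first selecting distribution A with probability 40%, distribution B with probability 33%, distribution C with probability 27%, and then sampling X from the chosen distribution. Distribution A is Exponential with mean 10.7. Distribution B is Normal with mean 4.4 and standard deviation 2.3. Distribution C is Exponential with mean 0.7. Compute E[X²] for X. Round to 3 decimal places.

99.991

For each component E[X²] = Var + (mean)², giving A: 228.98; B: 24.65; C: 0.98.
Overall E[X²] = 0.4·228.98 + 0.33·24.65 + 0.27·0.98 = 99.9911.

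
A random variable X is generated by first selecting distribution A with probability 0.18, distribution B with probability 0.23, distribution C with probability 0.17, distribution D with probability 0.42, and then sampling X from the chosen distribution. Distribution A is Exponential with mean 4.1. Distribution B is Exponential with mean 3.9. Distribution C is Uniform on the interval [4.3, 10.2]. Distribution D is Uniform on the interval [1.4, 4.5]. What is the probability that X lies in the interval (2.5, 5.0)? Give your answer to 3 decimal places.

0.393

Conditional on each component, P(2.5 < X < 5.0): A: 0.248109; B: 0.249284; C: 0.118644; D: 0.645161.
By total probability, P(2.5 < X < 5.0) = 0.18·0.248109 + 0.23·0.249284 + 0.17·0.118644 + 0.42·0.645161 = 0.393132.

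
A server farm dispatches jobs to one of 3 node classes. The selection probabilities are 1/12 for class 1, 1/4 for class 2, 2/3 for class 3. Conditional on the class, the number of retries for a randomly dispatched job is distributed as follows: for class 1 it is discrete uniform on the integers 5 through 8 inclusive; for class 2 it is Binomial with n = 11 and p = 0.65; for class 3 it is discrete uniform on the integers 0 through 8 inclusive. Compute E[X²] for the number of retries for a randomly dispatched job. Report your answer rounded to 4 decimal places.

For each component E[X²] = Var + (mean)², giving 1: 43.5; 2: 53.625; 3: 22.6667.
Overall E[X²] = 0.0833333·43.5 + 0.25·53.625 + 0.666667·22.6667 = 32.1424.

32.1424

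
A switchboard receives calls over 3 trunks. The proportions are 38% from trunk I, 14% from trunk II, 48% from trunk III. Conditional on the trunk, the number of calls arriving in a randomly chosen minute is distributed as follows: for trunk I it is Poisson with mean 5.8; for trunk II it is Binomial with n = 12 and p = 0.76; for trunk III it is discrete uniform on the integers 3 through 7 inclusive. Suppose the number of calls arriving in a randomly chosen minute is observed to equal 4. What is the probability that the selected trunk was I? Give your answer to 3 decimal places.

0.360

Likelihoods P(X=4 | ·): I: 0.142755; II: 0.00181781; III: 0.2.
Posterior ∝ prior × likelihood. Numerator for I: 0.38·0.142755 = 0.0542471.
Normalizing constant: 0.38·0.142755 + 0.14·0.00181781 + 0.48·0.2 = 0.150502.
P(I | observation) = 0.0542471 / 0.150502 = 0.360442.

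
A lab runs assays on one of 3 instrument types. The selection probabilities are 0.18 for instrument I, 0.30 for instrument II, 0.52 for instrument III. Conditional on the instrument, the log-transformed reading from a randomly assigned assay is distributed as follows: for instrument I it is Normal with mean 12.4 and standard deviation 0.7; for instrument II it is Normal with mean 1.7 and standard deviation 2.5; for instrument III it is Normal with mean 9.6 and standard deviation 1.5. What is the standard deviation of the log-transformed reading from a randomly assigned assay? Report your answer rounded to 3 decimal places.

4.448

Per component, I: μ=12.4, E[X²]=154.25; II: μ=1.7, E[X²]=9.14; III: μ=9.6, E[X²]=94.41.
E[X] = 0.18·12.4 + 0.3·1.7 + 0.52·9.6 = 7.734.
E[X²] = 0.18·154.25 + 0.3·9.14 + 0.52·94.41 = 79.6002.
Var(X) = E[X²] − (E[X])² = 79.6002 − 59.8148 = 19.7854.
SD(X) = √19.7854 = 4.44808.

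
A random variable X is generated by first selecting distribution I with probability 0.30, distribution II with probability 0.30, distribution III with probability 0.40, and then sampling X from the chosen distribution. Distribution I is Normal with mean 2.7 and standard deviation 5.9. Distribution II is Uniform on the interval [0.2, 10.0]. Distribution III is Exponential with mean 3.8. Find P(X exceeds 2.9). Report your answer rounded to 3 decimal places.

0.550

Conditional on each component, P(X > 2.9): I: 0.486479; II: 0.72449; III: 0.466192.
By total probability, P(X > 2.9) = 0.3·0.486479 + 0.3·0.72449 + 0.4·0.466192 = 0.549767.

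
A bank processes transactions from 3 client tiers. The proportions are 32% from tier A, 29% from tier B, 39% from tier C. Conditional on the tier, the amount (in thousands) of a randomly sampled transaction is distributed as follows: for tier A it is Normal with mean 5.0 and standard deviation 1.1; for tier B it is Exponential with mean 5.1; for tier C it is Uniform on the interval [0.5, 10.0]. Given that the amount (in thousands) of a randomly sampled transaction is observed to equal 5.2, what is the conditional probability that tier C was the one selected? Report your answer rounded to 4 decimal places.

0.2336

Likelihoods f(5.2 | ·): A: 0.356729; B: 0.0707326; C: 0.105263.
Posterior ∝ prior × likelihood. Numerator for C: 0.39·0.105263 = 0.0410526.
Normalizing constant: 0.32·0.356729 + 0.29·0.0707326 + 0.39·0.105263 = 0.175719.
P(C | observation) = 0.0410526 / 0.175719 = 0.233627.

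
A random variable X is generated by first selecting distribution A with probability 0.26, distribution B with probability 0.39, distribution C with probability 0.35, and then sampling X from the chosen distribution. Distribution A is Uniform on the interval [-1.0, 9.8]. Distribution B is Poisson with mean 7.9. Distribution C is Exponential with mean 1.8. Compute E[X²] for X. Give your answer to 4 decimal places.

For each component E[X²] = Var + (mean)², giving A: 29.08; B: 70.31; C: 6.48.
Overall E[X²] = 0.26·29.08 + 0.39·70.31 + 0.35·6.48 = 37.2497.

37.2497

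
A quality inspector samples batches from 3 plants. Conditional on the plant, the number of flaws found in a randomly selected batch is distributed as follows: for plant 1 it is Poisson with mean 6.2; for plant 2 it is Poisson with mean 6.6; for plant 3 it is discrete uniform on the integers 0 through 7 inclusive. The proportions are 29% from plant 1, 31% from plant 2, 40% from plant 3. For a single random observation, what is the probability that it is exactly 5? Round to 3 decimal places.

Conditional on each plant, P(X = 5): 1: 0.154936; 2: 0.141969; 3: 0.125.
By total probability, P(X = 5) = 0.29·0.154936 + 0.31·0.141969 + 0.4·0.125 = 0.138942.

0.139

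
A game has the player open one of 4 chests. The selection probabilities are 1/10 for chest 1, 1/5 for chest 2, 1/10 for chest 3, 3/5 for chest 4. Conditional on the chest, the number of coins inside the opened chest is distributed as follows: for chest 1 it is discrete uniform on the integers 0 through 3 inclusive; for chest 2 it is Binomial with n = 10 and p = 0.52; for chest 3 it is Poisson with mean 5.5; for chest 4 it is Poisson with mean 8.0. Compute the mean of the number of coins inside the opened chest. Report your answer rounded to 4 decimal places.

6.5400

Component means — 1: 1.5; 2: 5.2; 3: 5.5; 4: 8.
E[X] = 0.1·1.5 + 0.2·5.2 + 0.1·5.5 + 0.6·8 = 6.54.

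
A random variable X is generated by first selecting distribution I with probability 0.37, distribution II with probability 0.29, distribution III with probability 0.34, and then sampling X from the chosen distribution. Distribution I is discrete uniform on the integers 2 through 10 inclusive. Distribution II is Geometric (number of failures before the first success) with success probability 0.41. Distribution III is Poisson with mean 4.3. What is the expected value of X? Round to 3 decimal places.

Component means — I: 6; II: 1.43902; III: 4.3.
E[X] = 0.37·6 + 0.29·1.43902 + 0.34·4.3 = 4.09932.

4.099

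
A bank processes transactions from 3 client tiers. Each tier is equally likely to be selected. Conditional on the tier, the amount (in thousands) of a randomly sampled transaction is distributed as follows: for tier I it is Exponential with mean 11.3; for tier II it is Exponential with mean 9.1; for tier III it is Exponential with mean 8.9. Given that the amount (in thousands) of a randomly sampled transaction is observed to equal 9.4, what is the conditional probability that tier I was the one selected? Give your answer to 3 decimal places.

Likelihoods f(9.4 | ·): I: 0.0385168; II: 0.0391153; III: 0.0390766.
Posterior ∝ prior × likelihood. Numerator for I: 0.333333·0.0385168 = 0.0128389.
Normalizing constant: 0.333333·0.0385168 + 0.333333·0.0391153 + 0.333333·0.0390766 = 0.0389029.
P(I | observation) = 0.0128389 / 0.0389029 = 0.330025.

0.330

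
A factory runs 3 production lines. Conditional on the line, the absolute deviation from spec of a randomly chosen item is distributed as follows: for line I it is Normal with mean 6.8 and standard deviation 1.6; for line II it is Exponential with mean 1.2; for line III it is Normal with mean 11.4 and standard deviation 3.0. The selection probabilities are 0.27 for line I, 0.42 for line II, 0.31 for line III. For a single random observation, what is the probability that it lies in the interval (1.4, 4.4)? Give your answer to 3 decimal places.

Conditional on each line, P(1.4 < X < 4.4): I: 0.0664381; II: 0.285842; III: 0.00938627.
By total probability, P(1.4 < X < 4.4) = 0.27·0.0664381 + 0.42·0.285842 + 0.31·0.00938627 = 0.140902.

0.141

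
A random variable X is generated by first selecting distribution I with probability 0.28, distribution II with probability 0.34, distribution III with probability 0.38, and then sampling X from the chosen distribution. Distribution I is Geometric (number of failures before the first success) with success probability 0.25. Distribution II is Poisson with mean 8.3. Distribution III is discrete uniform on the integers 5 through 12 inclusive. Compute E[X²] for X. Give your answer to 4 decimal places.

For each component E[X²] = Var + (mean)², giving I: 21; II: 77.19; III: 77.5.
Overall E[X²] = 0.28·21 + 0.34·77.19 + 0.38·77.5 = 61.5746.

61.5746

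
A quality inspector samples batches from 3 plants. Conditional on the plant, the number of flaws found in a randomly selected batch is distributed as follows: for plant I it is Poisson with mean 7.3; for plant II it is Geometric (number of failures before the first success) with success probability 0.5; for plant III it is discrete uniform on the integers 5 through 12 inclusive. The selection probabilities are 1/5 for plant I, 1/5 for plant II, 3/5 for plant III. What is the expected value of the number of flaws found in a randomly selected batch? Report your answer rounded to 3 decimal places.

Component means — I: 7.3; II: 1; III: 8.5.
E[X] = 0.2·7.3 + 0.2·1 + 0.6·8.5 = 6.76.

6.760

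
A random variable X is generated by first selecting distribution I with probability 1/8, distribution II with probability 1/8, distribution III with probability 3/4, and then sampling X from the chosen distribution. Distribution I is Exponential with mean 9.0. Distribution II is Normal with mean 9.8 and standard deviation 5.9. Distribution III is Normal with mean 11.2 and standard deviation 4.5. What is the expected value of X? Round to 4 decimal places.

Component means — I: 9; II: 9.8; III: 11.2.
E[X] = 0.125·9 + 0.125·9.8 + 0.75·11.2 = 10.75.

10.7500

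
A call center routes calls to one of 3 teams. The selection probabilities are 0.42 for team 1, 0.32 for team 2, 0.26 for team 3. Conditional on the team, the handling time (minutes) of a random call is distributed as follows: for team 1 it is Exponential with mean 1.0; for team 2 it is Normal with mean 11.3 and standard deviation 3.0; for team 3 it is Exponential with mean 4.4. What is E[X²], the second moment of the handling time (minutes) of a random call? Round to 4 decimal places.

For each component E[X²] = Var + (mean)², giving 1: 2; 2: 136.69; 3: 38.72.
Overall E[X²] = 0.42·2 + 0.32·136.69 + 0.26·38.72 = 54.648.

54.6480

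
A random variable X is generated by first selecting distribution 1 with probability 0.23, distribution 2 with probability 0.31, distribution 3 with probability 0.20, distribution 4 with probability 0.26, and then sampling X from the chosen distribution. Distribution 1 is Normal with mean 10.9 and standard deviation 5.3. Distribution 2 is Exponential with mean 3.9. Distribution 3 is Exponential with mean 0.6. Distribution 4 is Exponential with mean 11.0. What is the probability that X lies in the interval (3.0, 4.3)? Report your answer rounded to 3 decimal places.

0.073

Conditional on each component, P(3.0 < X < 4.3): 1: 0.0384761; 2: 0.131351; 3: 0.00596606; 4: 0.0848587.
By total probability, P(3.0 < X < 4.3) = 0.23·0.0384761 + 0.31·0.131351 + 0.2·0.00596606 + 0.26·0.0848587 = 0.0728247.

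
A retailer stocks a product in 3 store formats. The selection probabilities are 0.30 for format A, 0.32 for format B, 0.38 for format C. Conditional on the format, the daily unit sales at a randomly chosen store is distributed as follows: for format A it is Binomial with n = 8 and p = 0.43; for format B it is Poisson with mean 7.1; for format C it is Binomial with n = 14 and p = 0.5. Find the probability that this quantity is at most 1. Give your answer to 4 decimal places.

0.0260

Conditional on each format, P(X ≤ 1): A: 0.0783914; B: 0.00668335; C: 0.000915527.
By total probability, P(X ≤ 1) = 0.3·0.0783914 + 0.32·0.00668335 + 0.38·0.000915527 = 0.026004.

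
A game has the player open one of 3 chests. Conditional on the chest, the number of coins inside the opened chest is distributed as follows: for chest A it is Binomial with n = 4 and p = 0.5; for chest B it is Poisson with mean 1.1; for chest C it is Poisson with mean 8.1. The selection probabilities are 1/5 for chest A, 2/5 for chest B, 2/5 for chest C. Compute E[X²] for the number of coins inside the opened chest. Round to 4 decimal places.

For each component E[X²] = Var + (mean)², giving A: 5; B: 2.31; C: 73.71.
Overall E[X²] = 0.2·5 + 0.4·2.31 + 0.4·73.71 = 31.408.

31.4080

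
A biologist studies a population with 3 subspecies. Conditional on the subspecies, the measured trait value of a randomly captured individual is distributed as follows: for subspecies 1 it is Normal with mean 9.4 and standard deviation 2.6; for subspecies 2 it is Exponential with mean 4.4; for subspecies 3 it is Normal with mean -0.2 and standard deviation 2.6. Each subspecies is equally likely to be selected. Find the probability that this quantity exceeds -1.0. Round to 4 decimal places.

0.8736

Conditional on each subspecies, P(X > -1.0): 1: 0.999968; 2: 1; 3: 0.620842.
By total probability, P(X > -1.0) = 0.333333·0.999968 + 0.333333·1 + 0.333333·0.620842 = 0.873603.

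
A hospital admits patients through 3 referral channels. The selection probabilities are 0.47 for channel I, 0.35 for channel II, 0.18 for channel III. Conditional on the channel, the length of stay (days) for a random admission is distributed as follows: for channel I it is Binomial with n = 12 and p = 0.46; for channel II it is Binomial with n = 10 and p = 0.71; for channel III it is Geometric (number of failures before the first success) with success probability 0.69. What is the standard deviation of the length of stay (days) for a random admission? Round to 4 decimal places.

2.7589

Per component, I: μ=5.52, E[X²]=33.4512; II: μ=7.1, E[X²]=52.469; III: μ=0.449275, E[X²]=0.852972.
E[X] = 0.47·5.52 + 0.35·7.1 + 0.18·0.449275 = 5.16027.
E[X²] = 0.47·33.4512 + 0.35·52.469 + 0.18·0.852972 = 34.2397.
Var(X) = E[X²] − (E[X])² = 34.2397 − 26.6284 = 7.61137.
SD(X) = √7.61137 = 2.75887.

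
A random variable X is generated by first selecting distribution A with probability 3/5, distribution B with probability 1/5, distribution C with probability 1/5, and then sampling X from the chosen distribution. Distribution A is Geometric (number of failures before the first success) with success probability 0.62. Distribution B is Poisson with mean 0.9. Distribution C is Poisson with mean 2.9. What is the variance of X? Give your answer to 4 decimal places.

Per component, A: μ=0.612903, E[X²]=1.3642; B: μ=0.9, E[X²]=1.71; C: μ=2.9, E[X²]=11.31.
E[X] = 0.6·0.612903 + 0.2·0.9 + 0.2·2.9 = 1.12774.
E[X²] = 0.6·1.3642 + 0.2·1.71 + 0.2·11.31 = 3.42252.
Var(X) = E[X²] − (E[X])² = 3.42252 − 1.2718 = 2.15072.

2.1507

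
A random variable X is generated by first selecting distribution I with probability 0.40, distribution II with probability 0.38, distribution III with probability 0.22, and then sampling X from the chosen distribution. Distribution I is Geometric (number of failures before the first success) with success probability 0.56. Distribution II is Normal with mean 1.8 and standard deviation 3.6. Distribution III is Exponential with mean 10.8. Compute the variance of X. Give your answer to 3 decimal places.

46.900

Per component, I: μ=0.785714, E[X²]=2.02041; II: μ=1.8, E[X²]=16.2; III: μ=10.8, E[X²]=233.28.
E[X] = 0.4·0.785714 + 0.38·1.8 + 0.22·10.8 = 3.37429.
E[X²] = 0.4·2.02041 + 0.38·16.2 + 0.22·233.28 = 58.2858.
Var(X) = E[X²] − (E[X])² = 58.2858 − 11.3858 = 46.9.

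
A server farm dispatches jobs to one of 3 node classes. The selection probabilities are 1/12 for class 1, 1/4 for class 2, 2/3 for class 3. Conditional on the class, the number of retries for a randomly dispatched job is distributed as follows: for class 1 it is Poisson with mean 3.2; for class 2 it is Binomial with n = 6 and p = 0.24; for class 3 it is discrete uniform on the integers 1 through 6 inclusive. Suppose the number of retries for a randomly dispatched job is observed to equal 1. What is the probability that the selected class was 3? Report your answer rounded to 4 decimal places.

Likelihoods P(X=1 | ·): 1: 0.130439; 2: 0.365116; 3: 0.166667.
Posterior ∝ prior × likelihood. Numerator for 3: 0.666667·0.166667 = 0.111111.
Normalizing constant: 0.0833333·0.130439 + 0.25·0.365116 + 0.666667·0.166667 = 0.21326.
P(3 | observation) = 0.111111 / 0.21326 = 0.521013.

0.5210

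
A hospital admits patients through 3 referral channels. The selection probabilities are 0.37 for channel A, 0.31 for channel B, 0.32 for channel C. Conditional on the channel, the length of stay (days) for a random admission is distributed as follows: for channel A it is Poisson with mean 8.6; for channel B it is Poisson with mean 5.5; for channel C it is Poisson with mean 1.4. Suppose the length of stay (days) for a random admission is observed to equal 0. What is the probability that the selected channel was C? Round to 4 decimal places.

0.9834

Likelihoods P(X=0 | ·): A: 0.000184106; B: 0.00408677; C: 0.246597.
Posterior ∝ prior × likelihood. Numerator for C: 0.32·0.246597 = 0.078911.
Normalizing constant: 0.37·0.000184106 + 0.31·0.00408677 + 0.32·0.246597 = 0.080246.
P(C | observation) = 0.078911 / 0.080246 = 0.983363.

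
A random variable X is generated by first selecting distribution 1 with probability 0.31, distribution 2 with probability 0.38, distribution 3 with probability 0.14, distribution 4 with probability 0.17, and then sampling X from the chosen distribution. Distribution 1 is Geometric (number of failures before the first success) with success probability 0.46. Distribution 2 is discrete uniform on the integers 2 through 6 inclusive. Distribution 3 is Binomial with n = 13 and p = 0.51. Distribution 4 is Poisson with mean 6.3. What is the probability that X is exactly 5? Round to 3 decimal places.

Conditional on each component, P(X = 5): 1: 0.0211216; 2: 0.2; 3: 0.14757; 4: 0.151868.
By total probability, P(X = 5) = 0.31·0.0211216 + 0.38·0.2 + 0.14·0.14757 + 0.17·0.151868 = 0.129025.

0.129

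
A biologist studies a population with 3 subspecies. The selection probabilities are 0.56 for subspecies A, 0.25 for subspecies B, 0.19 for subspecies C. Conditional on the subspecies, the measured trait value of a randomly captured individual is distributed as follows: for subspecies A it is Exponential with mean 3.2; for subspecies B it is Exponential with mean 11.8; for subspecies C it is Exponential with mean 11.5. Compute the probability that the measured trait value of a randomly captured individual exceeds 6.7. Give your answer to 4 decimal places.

Conditional on each subspecies, P(X > 6.7): A: 0.123224; B: 0.566773; C: 0.55844.
By total probability, P(X > 6.7) = 0.56·0.123224 + 0.25·0.566773 + 0.19·0.55844 = 0.316802.

0.3168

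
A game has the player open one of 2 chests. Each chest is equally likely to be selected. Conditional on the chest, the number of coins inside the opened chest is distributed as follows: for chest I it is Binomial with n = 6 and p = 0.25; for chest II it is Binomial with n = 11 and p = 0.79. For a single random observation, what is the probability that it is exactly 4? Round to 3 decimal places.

Conditional on each chest, P(X = 4): I: 0.032959; II: 0.00231503.
By total probability, P(X = 4) = 0.5·0.032959 + 0.5·0.00231503 = 0.017637.

0.018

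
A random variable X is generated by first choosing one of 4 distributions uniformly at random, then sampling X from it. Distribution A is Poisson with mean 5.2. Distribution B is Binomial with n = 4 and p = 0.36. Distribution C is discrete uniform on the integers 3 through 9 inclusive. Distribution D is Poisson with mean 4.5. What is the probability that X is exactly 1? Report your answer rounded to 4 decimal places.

Conditional on each component, P(X = 1): A: 0.0286861; B: 0.377487; C: 0; D: 0.0499905.
By total probability, P(X = 1) = 0.25·0.0286861 + 0.25·0.377487 + 0.25·0 + 0.25·0.0499905 = 0.114041.

0.1140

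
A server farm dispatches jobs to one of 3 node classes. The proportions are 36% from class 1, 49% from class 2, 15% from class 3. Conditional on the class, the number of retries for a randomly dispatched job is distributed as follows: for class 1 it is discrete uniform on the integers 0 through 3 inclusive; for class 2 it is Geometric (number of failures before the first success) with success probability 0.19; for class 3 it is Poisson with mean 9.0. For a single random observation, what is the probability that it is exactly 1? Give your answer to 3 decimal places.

0.166

Conditional on each class, P(X = 1): 1: 0.25; 2: 0.1539; 3: 0.00111069.
By total probability, P(X = 1) = 0.36·0.25 + 0.49·0.1539 + 0.15·0.00111069 = 0.165578.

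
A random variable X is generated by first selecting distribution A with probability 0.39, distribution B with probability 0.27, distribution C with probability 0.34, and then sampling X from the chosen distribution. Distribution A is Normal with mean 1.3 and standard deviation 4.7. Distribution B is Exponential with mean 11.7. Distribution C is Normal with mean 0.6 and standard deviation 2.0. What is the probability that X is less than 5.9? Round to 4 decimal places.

0.7717

Conditional on each component, P(X < 5.9): A: 0.836142; B: 0.396056; C: 0.995975.
By total probability, P(X < 5.9) = 0.39·0.836142 + 0.27·0.396056 + 0.34·0.995975 = 0.771662.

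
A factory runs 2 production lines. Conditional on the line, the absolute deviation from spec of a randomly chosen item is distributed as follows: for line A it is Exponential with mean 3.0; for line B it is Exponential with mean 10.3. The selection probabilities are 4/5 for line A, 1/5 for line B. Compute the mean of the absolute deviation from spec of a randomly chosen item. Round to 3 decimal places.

Component means — A: 3; B: 10.3.
E[X] = 0.8·3 + 0.2·10.3 = 4.46.

4.460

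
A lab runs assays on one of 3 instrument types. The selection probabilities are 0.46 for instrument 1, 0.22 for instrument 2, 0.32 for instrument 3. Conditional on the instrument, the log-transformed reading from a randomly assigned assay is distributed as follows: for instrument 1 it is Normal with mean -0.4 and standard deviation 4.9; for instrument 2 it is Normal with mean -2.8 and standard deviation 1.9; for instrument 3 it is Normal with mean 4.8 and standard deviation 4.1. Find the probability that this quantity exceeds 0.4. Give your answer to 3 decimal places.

Conditional on each instrument, P(X > 0.4): 1: 0.435155; 2: 0.0460705; 3: 0.858403.
By total probability, P(X > 0.4) = 0.46·0.435155 + 0.22·0.0460705 + 0.32·0.858403 = 0.484996.

0.485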